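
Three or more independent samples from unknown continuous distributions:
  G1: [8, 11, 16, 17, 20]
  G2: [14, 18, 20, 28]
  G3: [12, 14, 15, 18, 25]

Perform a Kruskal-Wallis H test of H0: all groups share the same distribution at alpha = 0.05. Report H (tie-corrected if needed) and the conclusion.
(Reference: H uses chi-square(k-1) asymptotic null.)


Step 1: Combine all N = 14 observations and assign midranks.
sorted (value, group, rank): (8,G1,1), (11,G1,2), (12,G3,3), (14,G2,4.5), (14,G3,4.5), (15,G3,6), (16,G1,7), (17,G1,8), (18,G2,9.5), (18,G3,9.5), (20,G1,11.5), (20,G2,11.5), (25,G3,13), (28,G2,14)
Step 2: Sum ranks within each group.
R_1 = 29.5 (n_1 = 5)
R_2 = 39.5 (n_2 = 4)
R_3 = 36 (n_3 = 5)
Step 3: H = 12/(N(N+1)) * sum(R_i^2/n_i) - 3(N+1)
     = 12/(14*15) * (29.5^2/5 + 39.5^2/4 + 36^2/5) - 3*15
     = 0.057143 * 823.312 - 45
     = 2.046429.
Step 4: Ties present; correction factor C = 1 - 18/(14^3 - 14) = 0.993407. Corrected H = 2.046429 / 0.993407 = 2.060011.
Step 5: Under H0, H ~ chi^2(2); p-value = 0.357005.
Step 6: alpha = 0.05. fail to reject H0.

H = 2.0600, df = 2, p = 0.357005, fail to reject H0.


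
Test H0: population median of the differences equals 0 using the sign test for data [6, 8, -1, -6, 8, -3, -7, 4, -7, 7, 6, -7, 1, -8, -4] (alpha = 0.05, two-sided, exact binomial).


Step 1: Discard zero differences. Original n = 15; n_eff = number of nonzero differences = 15.
Nonzero differences (with sign): +6, +8, -1, -6, +8, -3, -7, +4, -7, +7, +6, -7, +1, -8, -4
Step 2: Count signs: positive = 7, negative = 8.
Step 3: Under H0: P(positive) = 0.5, so the number of positives S ~ Bin(15, 0.5).
Step 4: Two-sided exact p-value = sum of Bin(15,0.5) probabilities at or below the observed probability = 1.000000.
Step 5: alpha = 0.05. fail to reject H0.

n_eff = 15, pos = 7, neg = 8, p = 1.000000, fail to reject H0.


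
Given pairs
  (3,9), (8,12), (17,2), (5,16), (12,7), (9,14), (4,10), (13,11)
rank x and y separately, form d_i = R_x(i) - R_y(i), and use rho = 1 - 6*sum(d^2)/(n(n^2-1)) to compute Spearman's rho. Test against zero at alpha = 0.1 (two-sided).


Step 1: Rank x and y separately (midranks; no ties here).
rank(x): 3->1, 8->4, 17->8, 5->3, 12->6, 9->5, 4->2, 13->7
rank(y): 9->3, 12->6, 2->1, 16->8, 7->2, 14->7, 10->4, 11->5
Step 2: d_i = R_x(i) - R_y(i); compute d_i^2.
  (1-3)^2=4, (4-6)^2=4, (8-1)^2=49, (3-8)^2=25, (6-2)^2=16, (5-7)^2=4, (2-4)^2=4, (7-5)^2=4
sum(d^2) = 110.
Step 3: rho = 1 - 6*110 / (8*(8^2 - 1)) = 1 - 660/504 = -0.309524.
Step 4: Under H0, t = rho * sqrt((n-2)/(1-rho^2)) = -0.7973 ~ t(6).
Step 5: Two-sided p-value from the t-distribution with 6 df = 0.455645.
Step 6: alpha = 0.1. fail to reject H0.

rho = -0.3095, p = 0.455645, fail to reject H0 at alpha = 0.1.


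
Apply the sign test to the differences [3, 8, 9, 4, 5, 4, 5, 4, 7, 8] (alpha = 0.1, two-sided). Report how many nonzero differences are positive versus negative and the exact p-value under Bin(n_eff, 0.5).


Step 1: Discard zero differences. Original n = 10; n_eff = number of nonzero differences = 10.
Nonzero differences (with sign): +3, +8, +9, +4, +5, +4, +5, +4, +7, +8
Step 2: Count signs: positive = 10, negative = 0.
Step 3: Under H0: P(positive) = 0.5, so the number of positives S ~ Bin(10, 0.5).
Step 4: Two-sided exact p-value = sum of Bin(10,0.5) probabilities at or below the observed probability = 0.001953.
Step 5: alpha = 0.1. reject H0.

n_eff = 10, pos = 10, neg = 0, p = 0.001953, reject H0.


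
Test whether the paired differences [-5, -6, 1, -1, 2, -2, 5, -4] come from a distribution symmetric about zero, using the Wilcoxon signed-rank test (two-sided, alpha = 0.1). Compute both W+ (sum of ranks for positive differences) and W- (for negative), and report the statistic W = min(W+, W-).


Step 1: Drop any zero differences (none here) and take |d_i|.
|d| = [5, 6, 1, 1, 2, 2, 5, 4]
Step 2: Midrank |d_i| (ties get averaged ranks).
ranks: |5|->6.5, |6|->8, |1|->1.5, |1|->1.5, |2|->3.5, |2|->3.5, |5|->6.5, |4|->5
Step 3: Attach original signs; sum ranks with positive sign and with negative sign.
W+ = 1.5 + 3.5 + 6.5 = 11.5
W- = 6.5 + 8 + 1.5 + 3.5 + 5 = 24.5
(Check: W+ + W- = 36 should equal n(n+1)/2 = 36.)
Step 4: Test statistic W = min(W+, W-) = 11.5.
Step 5: Ties in |d|, so use the tie-corrected normal approximation.
        E[W] = n(n+1)/4 = 8*9/4 = 18.
        Tie groups: |d|=1 (t=2), |d|=2 (t=2), |d|=5 (t=2); sum(t^3 - t) = 18.
        Var[W] = n(n+1)(2n+1)/24 - sum(t^3-t)/48 = 1224/24 - 18/48 = 50.625.
        z = (W - E[W]) / sqrt(Var[W]) = (11.5 - 18) / 7.1151 = -0.9135.
        Two-sided p = 2*Phi(z) = 0.360955.
Step 6: alpha = 0.1. fail to reject H0.

W+ = 11.5, W- = 24.5, W = min = 11.5, p = 0.360955, fail to reject H0.


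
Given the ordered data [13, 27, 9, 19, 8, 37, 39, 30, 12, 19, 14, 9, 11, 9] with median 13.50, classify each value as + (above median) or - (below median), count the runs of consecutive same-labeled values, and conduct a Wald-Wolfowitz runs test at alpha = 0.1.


Step 1: Compute median = 13.50; label A = above, B = below.
Labels in order: BABABAAABAABBB  (n_A = 7, n_B = 7)
Step 2: Count runs R = 9.
Step 3: Under H0 (random ordering), E[R] = 2*n_A*n_B/(n_A+n_B) + 1 = 2*7*7/14 + 1 = 8.0000.
        Var[R] = 2*n_A*n_B*(2*n_A*n_B - n_A - n_B) / ((n_A+n_B)^2 * (n_A+n_B-1)) = 8232/2548 = 3.2308.
        SD[R] = 1.7974.
Step 4: Continuity-corrected z = (R - 0.5 - E[R]) / SD[R] = (9 - 0.5 - 8.0000) / 1.7974 = 0.2782.
Step 5: Two-sided p-value via normal approximation = 2*(1 - Phi(|z|)) = 0.780879.
Step 6: alpha = 0.1. fail to reject H0.

R = 9, z = 0.2782, p = 0.780879, fail to reject H0.


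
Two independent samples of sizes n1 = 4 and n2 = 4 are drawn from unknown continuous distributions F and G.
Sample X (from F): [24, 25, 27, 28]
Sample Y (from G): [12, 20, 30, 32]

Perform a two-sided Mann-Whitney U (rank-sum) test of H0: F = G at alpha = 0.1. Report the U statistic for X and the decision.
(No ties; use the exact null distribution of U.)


Step 1: Combine and sort all 8 observations; assign midranks.
sorted (value, group): (12,Y), (20,Y), (24,X), (25,X), (27,X), (28,X), (30,Y), (32,Y)
ranks: 12->1, 20->2, 24->3, 25->4, 27->5, 28->6, 30->7, 32->8
Step 2: Rank sum for X: R1 = 3 + 4 + 5 + 6 = 18.
Step 3: U_X = R1 - n1(n1+1)/2 = 18 - 4*5/2 = 18 - 10 = 8.
       U_Y = n1*n2 - U_X = 16 - 8 = 8.
Step 4: No ties, so the exact null distribution of U (based on enumerating the C(8,4) = 70 equally likely rank assignments) gives the two-sided p-value.
Step 5: p-value = 1.000000; compare to alpha = 0.1. fail to reject H0.

U_X = 8, p = 1.000000, fail to reject H0 at alpha = 0.1.


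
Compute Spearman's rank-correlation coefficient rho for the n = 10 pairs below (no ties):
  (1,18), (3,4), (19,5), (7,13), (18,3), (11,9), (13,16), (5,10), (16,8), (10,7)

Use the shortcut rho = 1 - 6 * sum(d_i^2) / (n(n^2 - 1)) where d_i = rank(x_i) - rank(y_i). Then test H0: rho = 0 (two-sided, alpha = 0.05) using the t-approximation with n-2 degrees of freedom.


Step 1: Rank x and y separately (midranks; no ties here).
rank(x): 1->1, 3->2, 19->10, 7->4, 18->9, 11->6, 13->7, 5->3, 16->8, 10->5
rank(y): 18->10, 4->2, 5->3, 13->8, 3->1, 9->6, 16->9, 10->7, 8->5, 7->4
Step 2: d_i = R_x(i) - R_y(i); compute d_i^2.
  (1-10)^2=81, (2-2)^2=0, (10-3)^2=49, (4-8)^2=16, (9-1)^2=64, (6-6)^2=0, (7-9)^2=4, (3-7)^2=16, (8-5)^2=9, (5-4)^2=1
sum(d^2) = 240.
Step 3: rho = 1 - 6*240 / (10*(10^2 - 1)) = 1 - 1440/990 = -0.454545.
Step 4: Under H0, t = rho * sqrt((n-2)/(1-rho^2)) = -1.4434 ~ t(8).
Step 5: Two-sided p-value from the t-distribution with 8 df = 0.186905.
Step 6: alpha = 0.05. fail to reject H0.

rho = -0.4545, p = 0.186905, fail to reject H0 at alpha = 0.05.


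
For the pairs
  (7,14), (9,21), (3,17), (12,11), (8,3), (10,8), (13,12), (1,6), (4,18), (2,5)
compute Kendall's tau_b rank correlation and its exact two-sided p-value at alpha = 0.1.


Step 1: Enumerate the 45 unordered pairs (i,j) with i<j and classify each by sign(x_j-x_i) * sign(y_j-y_i).
  (1,2):dx=+2,dy=+7->C; (1,3):dx=-4,dy=+3->D; (1,4):dx=+5,dy=-3->D; (1,5):dx=+1,dy=-11->D
  (1,6):dx=+3,dy=-6->D; (1,7):dx=+6,dy=-2->D; (1,8):dx=-6,dy=-8->C; (1,9):dx=-3,dy=+4->D
  (1,10):dx=-5,dy=-9->C; (2,3):dx=-6,dy=-4->C; (2,4):dx=+3,dy=-10->D; (2,5):dx=-1,dy=-18->C
  (2,6):dx=+1,dy=-13->D; (2,7):dx=+4,dy=-9->D; (2,8):dx=-8,dy=-15->C; (2,9):dx=-5,dy=-3->C
  (2,10):dx=-7,dy=-16->C; (3,4):dx=+9,dy=-6->D; (3,5):dx=+5,dy=-14->D; (3,6):dx=+7,dy=-9->D
  (3,7):dx=+10,dy=-5->D; (3,8):dx=-2,dy=-11->C; (3,9):dx=+1,dy=+1->C; (3,10):dx=-1,dy=-12->C
  (4,5):dx=-4,dy=-8->C; (4,6):dx=-2,dy=-3->C; (4,7):dx=+1,dy=+1->C; (4,8):dx=-11,dy=-5->C
  (4,9):dx=-8,dy=+7->D; (4,10):dx=-10,dy=-6->C; (5,6):dx=+2,dy=+5->C; (5,7):dx=+5,dy=+9->C
  (5,8):dx=-7,dy=+3->D; (5,9):dx=-4,dy=+15->D; (5,10):dx=-6,dy=+2->D; (6,7):dx=+3,dy=+4->C
  (6,8):dx=-9,dy=-2->C; (6,9):dx=-6,dy=+10->D; (6,10):dx=-8,dy=-3->C; (7,8):dx=-12,dy=-6->C
  (7,9):dx=-9,dy=+6->D; (7,10):dx=-11,dy=-7->C; (8,9):dx=+3,dy=+12->C; (8,10):dx=+1,dy=-1->D
  (9,10):dx=-2,dy=-13->C
Step 2: C = 25, D = 20, total pairs = 45.
Step 3: tau = (C - D)/(n(n-1)/2) = (25 - 20)/45 = 0.111111.
Step 4: Exact two-sided p-value (enumerate n! = 3628800 permutations of y under H0): p = 0.727490.
Step 5: alpha = 0.1. fail to reject H0.

tau_b = 0.1111 (C=25, D=20), p = 0.727490, fail to reject H0.


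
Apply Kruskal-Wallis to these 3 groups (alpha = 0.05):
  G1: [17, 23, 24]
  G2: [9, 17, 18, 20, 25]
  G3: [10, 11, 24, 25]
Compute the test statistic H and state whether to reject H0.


Step 1: Combine all N = 12 observations and assign midranks.
sorted (value, group, rank): (9,G2,1), (10,G3,2), (11,G3,3), (17,G1,4.5), (17,G2,4.5), (18,G2,6), (20,G2,7), (23,G1,8), (24,G1,9.5), (24,G3,9.5), (25,G2,11.5), (25,G3,11.5)
Step 2: Sum ranks within each group.
R_1 = 22 (n_1 = 3)
R_2 = 30 (n_2 = 5)
R_3 = 26 (n_3 = 4)
Step 3: H = 12/(N(N+1)) * sum(R_i^2/n_i) - 3(N+1)
     = 12/(12*13) * (22^2/3 + 30^2/5 + 26^2/4) - 3*13
     = 0.076923 * 510.333 - 39
     = 0.256410.
Step 4: Ties present; correction factor C = 1 - 18/(12^3 - 12) = 0.989510. Corrected H = 0.256410 / 0.989510 = 0.259128.
Step 5: Under H0, H ~ chi^2(2); p-value = 0.878478.
Step 6: alpha = 0.05. fail to reject H0.

H = 0.2591, df = 2, p = 0.878478, fail to reject H0.


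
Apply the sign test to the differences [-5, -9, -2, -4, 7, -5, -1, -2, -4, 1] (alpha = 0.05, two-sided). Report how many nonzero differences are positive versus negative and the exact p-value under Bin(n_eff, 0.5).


Step 1: Discard zero differences. Original n = 10; n_eff = number of nonzero differences = 10.
Nonzero differences (with sign): -5, -9, -2, -4, +7, -5, -1, -2, -4, +1
Step 2: Count signs: positive = 2, negative = 8.
Step 3: Under H0: P(positive) = 0.5, so the number of positives S ~ Bin(10, 0.5).
Step 4: Two-sided exact p-value = sum of Bin(10,0.5) probabilities at or below the observed probability = 0.109375.
Step 5: alpha = 0.05. fail to reject H0.

n_eff = 10, pos = 2, neg = 8, p = 0.109375, fail to reject H0.


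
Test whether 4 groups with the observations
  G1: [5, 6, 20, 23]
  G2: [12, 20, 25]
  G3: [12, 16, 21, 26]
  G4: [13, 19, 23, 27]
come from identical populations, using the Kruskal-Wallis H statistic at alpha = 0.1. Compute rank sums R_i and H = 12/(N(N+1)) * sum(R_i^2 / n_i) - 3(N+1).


Step 1: Combine all N = 15 observations and assign midranks.
sorted (value, group, rank): (5,G1,1), (6,G1,2), (12,G2,3.5), (12,G3,3.5), (13,G4,5), (16,G3,6), (19,G4,7), (20,G1,8.5), (20,G2,8.5), (21,G3,10), (23,G1,11.5), (23,G4,11.5), (25,G2,13), (26,G3,14), (27,G4,15)
Step 2: Sum ranks within each group.
R_1 = 23 (n_1 = 4)
R_2 = 25 (n_2 = 3)
R_3 = 33.5 (n_3 = 4)
R_4 = 38.5 (n_4 = 4)
Step 3: H = 12/(N(N+1)) * sum(R_i^2/n_i) - 3(N+1)
     = 12/(15*16) * (23^2/4 + 25^2/3 + 33.5^2/4 + 38.5^2/4) - 3*16
     = 0.050000 * 991.708 - 48
     = 1.585417.
Step 4: Ties present; correction factor C = 1 - 18/(15^3 - 15) = 0.994643. Corrected H = 1.585417 / 0.994643 = 1.593956.
Step 5: Under H0, H ~ chi^2(3); p-value = 0.660761.
Step 6: alpha = 0.1. fail to reject H0.

H = 1.5940, df = 3, p = 0.660761, fail to reject H0.


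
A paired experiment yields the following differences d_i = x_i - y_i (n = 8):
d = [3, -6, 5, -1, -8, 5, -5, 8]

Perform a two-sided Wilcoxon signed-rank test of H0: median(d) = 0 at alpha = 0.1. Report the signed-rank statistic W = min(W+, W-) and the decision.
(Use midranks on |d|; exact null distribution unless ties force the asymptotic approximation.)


Step 1: Drop any zero differences (none here) and take |d_i|.
|d| = [3, 6, 5, 1, 8, 5, 5, 8]
Step 2: Midrank |d_i| (ties get averaged ranks).
ranks: |3|->2, |6|->6, |5|->4, |1|->1, |8|->7.5, |5|->4, |5|->4, |8|->7.5
Step 3: Attach original signs; sum ranks with positive sign and with negative sign.
W+ = 2 + 4 + 4 + 7.5 = 17.5
W- = 6 + 1 + 7.5 + 4 = 18.5
(Check: W+ + W- = 36 should equal n(n+1)/2 = 36.)
Step 4: Test statistic W = min(W+, W-) = 17.5.
Step 5: Ties in |d|, so use the tie-corrected normal approximation.
        E[W] = n(n+1)/4 = 8*9/4 = 18.
        Tie groups: |d|=5 (t=3), |d|=8 (t=2); sum(t^3 - t) = 30.
        Var[W] = n(n+1)(2n+1)/24 - sum(t^3-t)/48 = 1224/24 - 30/48 = 50.375.
        z = (W - E[W]) / sqrt(Var[W]) = (17.5 - 18) / 7.0975 = -0.0704.
        Two-sided p = 2*Phi(z) = 0.943838.
Step 6: alpha = 0.1. fail to reject H0.

W+ = 17.5, W- = 18.5, W = min = 17.5, p = 0.943838, fail to reject H0.


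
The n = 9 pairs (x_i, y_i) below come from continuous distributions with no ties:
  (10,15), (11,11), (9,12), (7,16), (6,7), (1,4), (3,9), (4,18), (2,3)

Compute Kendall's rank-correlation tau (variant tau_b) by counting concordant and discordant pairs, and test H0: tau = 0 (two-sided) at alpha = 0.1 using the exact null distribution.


Step 1: Enumerate the 36 unordered pairs (i,j) with i<j and classify each by sign(x_j-x_i) * sign(y_j-y_i).
  (1,2):dx=+1,dy=-4->D; (1,3):dx=-1,dy=-3->C; (1,4):dx=-3,dy=+1->D; (1,5):dx=-4,dy=-8->C
  (1,6):dx=-9,dy=-11->C; (1,7):dx=-7,dy=-6->C; (1,8):dx=-6,dy=+3->D; (1,9):dx=-8,dy=-12->C
  (2,3):dx=-2,dy=+1->D; (2,4):dx=-4,dy=+5->D; (2,5):dx=-5,dy=-4->C; (2,6):dx=-10,dy=-7->C
  (2,7):dx=-8,dy=-2->C; (2,8):dx=-7,dy=+7->D; (2,9):dx=-9,dy=-8->C; (3,4):dx=-2,dy=+4->D
  (3,5):dx=-3,dy=-5->C; (3,6):dx=-8,dy=-8->C; (3,7):dx=-6,dy=-3->C; (3,8):dx=-5,dy=+6->D
  (3,9):dx=-7,dy=-9->C; (4,5):dx=-1,dy=-9->C; (4,6):dx=-6,dy=-12->C; (4,7):dx=-4,dy=-7->C
  (4,8):dx=-3,dy=+2->D; (4,9):dx=-5,dy=-13->C; (5,6):dx=-5,dy=-3->C; (5,7):dx=-3,dy=+2->D
  (5,8):dx=-2,dy=+11->D; (5,9):dx=-4,dy=-4->C; (6,7):dx=+2,dy=+5->C; (6,8):dx=+3,dy=+14->C
  (6,9):dx=+1,dy=-1->D; (7,8):dx=+1,dy=+9->C; (7,9):dx=-1,dy=-6->C; (8,9):dx=-2,dy=-15->C
Step 2: C = 24, D = 12, total pairs = 36.
Step 3: tau = (C - D)/(n(n-1)/2) = (24 - 12)/36 = 0.333333.
Step 4: Exact two-sided p-value (enumerate n! = 362880 permutations of y under H0): p = 0.259518.
Step 5: alpha = 0.1. fail to reject H0.

tau_b = 0.3333 (C=24, D=12), p = 0.259518, fail to reject H0.


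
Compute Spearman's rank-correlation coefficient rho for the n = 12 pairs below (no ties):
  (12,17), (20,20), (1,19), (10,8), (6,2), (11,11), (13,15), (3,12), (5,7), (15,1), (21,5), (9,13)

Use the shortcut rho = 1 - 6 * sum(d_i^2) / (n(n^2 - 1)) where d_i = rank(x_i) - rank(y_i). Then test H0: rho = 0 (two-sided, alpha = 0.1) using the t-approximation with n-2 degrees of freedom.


Step 1: Rank x and y separately (midranks; no ties here).
rank(x): 12->8, 20->11, 1->1, 10->6, 6->4, 11->7, 13->9, 3->2, 5->3, 15->10, 21->12, 9->5
rank(y): 17->10, 20->12, 19->11, 8->5, 2->2, 11->6, 15->9, 12->7, 7->4, 1->1, 5->3, 13->8
Step 2: d_i = R_x(i) - R_y(i); compute d_i^2.
  (8-10)^2=4, (11-12)^2=1, (1-11)^2=100, (6-5)^2=1, (4-2)^2=4, (7-6)^2=1, (9-9)^2=0, (2-7)^2=25, (3-4)^2=1, (10-1)^2=81, (12-3)^2=81, (5-8)^2=9
sum(d^2) = 308.
Step 3: rho = 1 - 6*308 / (12*(12^2 - 1)) = 1 - 1848/1716 = -0.076923.
Step 4: Under H0, t = rho * sqrt((n-2)/(1-rho^2)) = -0.2440 ~ t(10).
Step 5: Two-sided p-value from the t-distribution with 10 df = 0.812183.
Step 6: alpha = 0.1. fail to reject H0.

rho = -0.0769, p = 0.812183, fail to reject H0 at alpha = 0.1.


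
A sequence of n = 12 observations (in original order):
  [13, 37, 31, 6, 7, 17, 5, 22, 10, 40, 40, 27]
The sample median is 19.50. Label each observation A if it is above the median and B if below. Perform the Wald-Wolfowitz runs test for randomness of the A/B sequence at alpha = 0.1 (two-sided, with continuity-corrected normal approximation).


Step 1: Compute median = 19.50; label A = above, B = below.
Labels in order: BAABBBBABAAA  (n_A = 6, n_B = 6)
Step 2: Count runs R = 6.
Step 3: Under H0 (random ordering), E[R] = 2*n_A*n_B/(n_A+n_B) + 1 = 2*6*6/12 + 1 = 7.0000.
        Var[R] = 2*n_A*n_B*(2*n_A*n_B - n_A - n_B) / ((n_A+n_B)^2 * (n_A+n_B-1)) = 4320/1584 = 2.7273.
        SD[R] = 1.6514.
Step 4: Continuity-corrected z = (R + 0.5 - E[R]) / SD[R] = (6 + 0.5 - 7.0000) / 1.6514 = -0.3028.
Step 5: Two-sided p-value via normal approximation = 2*(1 - Phi(|z|)) = 0.762069.
Step 6: alpha = 0.1. fail to reject H0.

R = 6, z = -0.3028, p = 0.762069, fail to reject H0.


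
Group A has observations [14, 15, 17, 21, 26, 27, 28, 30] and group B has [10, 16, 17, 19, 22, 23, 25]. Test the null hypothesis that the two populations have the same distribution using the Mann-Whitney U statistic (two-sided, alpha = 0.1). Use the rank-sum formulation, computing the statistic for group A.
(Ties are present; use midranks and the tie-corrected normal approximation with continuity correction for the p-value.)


Step 1: Combine and sort all 15 observations; assign midranks.
sorted (value, group): (10,Y), (14,X), (15,X), (16,Y), (17,X), (17,Y), (19,Y), (21,X), (22,Y), (23,Y), (25,Y), (26,X), (27,X), (28,X), (30,X)
ranks: 10->1, 14->2, 15->3, 16->4, 17->5.5, 17->5.5, 19->7, 21->8, 22->9, 23->10, 25->11, 26->12, 27->13, 28->14, 30->15
Step 2: Rank sum for X: R1 = 2 + 3 + 5.5 + 8 + 12 + 13 + 14 + 15 = 72.5.
Step 3: U_X = R1 - n1(n1+1)/2 = 72.5 - 8*9/2 = 72.5 - 36 = 36.5.
       U_Y = n1*n2 - U_X = 56 - 36.5 = 19.5.
Step 4: Ties are present, so use the tie-corrected normal approximation (with continuity correction) for the p-value.
Step 5: p-value = 0.354109; compare to alpha = 0.1. fail to reject H0.

U_X = 36.5, p = 0.354109, fail to reject H0 at alpha = 0.1.


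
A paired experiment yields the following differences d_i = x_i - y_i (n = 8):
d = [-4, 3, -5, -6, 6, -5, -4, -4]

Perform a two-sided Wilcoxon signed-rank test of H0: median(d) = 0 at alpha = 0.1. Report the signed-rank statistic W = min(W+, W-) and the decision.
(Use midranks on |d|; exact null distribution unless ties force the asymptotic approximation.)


Step 1: Drop any zero differences (none here) and take |d_i|.
|d| = [4, 3, 5, 6, 6, 5, 4, 4]
Step 2: Midrank |d_i| (ties get averaged ranks).
ranks: |4|->3, |3|->1, |5|->5.5, |6|->7.5, |6|->7.5, |5|->5.5, |4|->3, |4|->3
Step 3: Attach original signs; sum ranks with positive sign and with negative sign.
W+ = 1 + 7.5 = 8.5
W- = 3 + 5.5 + 7.5 + 5.5 + 3 + 3 = 27.5
(Check: W+ + W- = 36 should equal n(n+1)/2 = 36.)
Step 4: Test statistic W = min(W+, W-) = 8.5.
Step 5: Ties in |d|, so use the tie-corrected normal approximation.
        E[W] = n(n+1)/4 = 8*9/4 = 18.
        Tie groups: |d|=4 (t=3), |d|=5 (t=2), |d|=6 (t=2); sum(t^3 - t) = 36.
        Var[W] = n(n+1)(2n+1)/24 - sum(t^3-t)/48 = 1224/24 - 36/48 = 50.25.
        z = (W - E[W]) / sqrt(Var[W]) = (8.5 - 18) / 7.0887 = -1.3402.
        Two-sided p = 2*Phi(z) = 0.180194.
Step 6: alpha = 0.1. fail to reject H0.

W+ = 8.5, W- = 27.5, W = min = 8.5, p = 0.180194, fail to reject H0.


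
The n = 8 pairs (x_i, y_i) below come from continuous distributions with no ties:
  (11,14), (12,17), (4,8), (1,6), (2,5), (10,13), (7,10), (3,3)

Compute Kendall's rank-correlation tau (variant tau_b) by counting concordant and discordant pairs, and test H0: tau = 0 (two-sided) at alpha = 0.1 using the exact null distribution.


Step 1: Enumerate the 28 unordered pairs (i,j) with i<j and classify each by sign(x_j-x_i) * sign(y_j-y_i).
  (1,2):dx=+1,dy=+3->C; (1,3):dx=-7,dy=-6->C; (1,4):dx=-10,dy=-8->C; (1,5):dx=-9,dy=-9->C
  (1,6):dx=-1,dy=-1->C; (1,7):dx=-4,dy=-4->C; (1,8):dx=-8,dy=-11->C; (2,3):dx=-8,dy=-9->C
  (2,4):dx=-11,dy=-11->C; (2,5):dx=-10,dy=-12->C; (2,6):dx=-2,dy=-4->C; (2,7):dx=-5,dy=-7->C
  (2,8):dx=-9,dy=-14->C; (3,4):dx=-3,dy=-2->C; (3,5):dx=-2,dy=-3->C; (3,6):dx=+6,dy=+5->C
  (3,7):dx=+3,dy=+2->C; (3,8):dx=-1,dy=-5->C; (4,5):dx=+1,dy=-1->D; (4,6):dx=+9,dy=+7->C
  (4,7):dx=+6,dy=+4->C; (4,8):dx=+2,dy=-3->D; (5,6):dx=+8,dy=+8->C; (5,7):dx=+5,dy=+5->C
  (5,8):dx=+1,dy=-2->D; (6,7):dx=-3,dy=-3->C; (6,8):dx=-7,dy=-10->C; (7,8):dx=-4,dy=-7->C
Step 2: C = 25, D = 3, total pairs = 28.
Step 3: tau = (C - D)/(n(n-1)/2) = (25 - 3)/28 = 0.785714.
Step 4: Exact two-sided p-value (enumerate n! = 40320 permutations of y under H0): p = 0.005506.
Step 5: alpha = 0.1. reject H0.

tau_b = 0.7857 (C=25, D=3), p = 0.005506, reject H0.


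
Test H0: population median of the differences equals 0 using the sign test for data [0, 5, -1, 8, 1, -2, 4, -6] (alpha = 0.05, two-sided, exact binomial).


Step 1: Discard zero differences. Original n = 8; n_eff = number of nonzero differences = 7.
Nonzero differences (with sign): +5, -1, +8, +1, -2, +4, -6
Step 2: Count signs: positive = 4, negative = 3.
Step 3: Under H0: P(positive) = 0.5, so the number of positives S ~ Bin(7, 0.5).
Step 4: Two-sided exact p-value = sum of Bin(7,0.5) probabilities at or below the observed probability = 1.000000.
Step 5: alpha = 0.05. fail to reject H0.

n_eff = 7, pos = 4, neg = 3, p = 1.000000, fail to reject H0.


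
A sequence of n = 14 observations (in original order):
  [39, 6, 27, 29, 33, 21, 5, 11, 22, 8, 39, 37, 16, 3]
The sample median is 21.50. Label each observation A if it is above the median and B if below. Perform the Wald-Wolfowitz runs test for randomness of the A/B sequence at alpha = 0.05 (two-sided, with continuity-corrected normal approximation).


Step 1: Compute median = 21.50; label A = above, B = below.
Labels in order: ABAAABBBABAABB  (n_A = 7, n_B = 7)
Step 2: Count runs R = 8.
Step 3: Under H0 (random ordering), E[R] = 2*n_A*n_B/(n_A+n_B) + 1 = 2*7*7/14 + 1 = 8.0000.
        Var[R] = 2*n_A*n_B*(2*n_A*n_B - n_A - n_B) / ((n_A+n_B)^2 * (n_A+n_B-1)) = 8232/2548 = 3.2308.
        SD[R] = 1.7974.
Step 4: R = E[R], so z = 0 with no continuity correction.
Step 5: Two-sided p-value via normal approximation = 2*(1 - Phi(|z|)) = 1.000000.
Step 6: alpha = 0.05. fail to reject H0.

R = 8, z = 0.0000, p = 1.000000, fail to reject H0.


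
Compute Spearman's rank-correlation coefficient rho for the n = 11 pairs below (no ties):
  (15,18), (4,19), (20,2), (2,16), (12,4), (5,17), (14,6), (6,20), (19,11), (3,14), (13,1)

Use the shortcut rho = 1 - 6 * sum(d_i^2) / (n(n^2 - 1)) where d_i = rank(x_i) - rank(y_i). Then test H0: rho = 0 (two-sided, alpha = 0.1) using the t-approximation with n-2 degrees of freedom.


Step 1: Rank x and y separately (midranks; no ties here).
rank(x): 15->9, 4->3, 20->11, 2->1, 12->6, 5->4, 14->8, 6->5, 19->10, 3->2, 13->7
rank(y): 18->9, 19->10, 2->2, 16->7, 4->3, 17->8, 6->4, 20->11, 11->5, 14->6, 1->1
Step 2: d_i = R_x(i) - R_y(i); compute d_i^2.
  (9-9)^2=0, (3-10)^2=49, (11-2)^2=81, (1-7)^2=36, (6-3)^2=9, (4-8)^2=16, (8-4)^2=16, (5-11)^2=36, (10-5)^2=25, (2-6)^2=16, (7-1)^2=36
sum(d^2) = 320.
Step 3: rho = 1 - 6*320 / (11*(11^2 - 1)) = 1 - 1920/1320 = -0.454545.
Step 4: Under H0, t = rho * sqrt((n-2)/(1-rho^2)) = -1.5309 ~ t(9).
Step 5: Two-sided p-value from the t-distribution with 9 df = 0.160145.
Step 6: alpha = 0.1. fail to reject H0.

rho = -0.4545, p = 0.160145, fail to reject H0 at alpha = 0.1.


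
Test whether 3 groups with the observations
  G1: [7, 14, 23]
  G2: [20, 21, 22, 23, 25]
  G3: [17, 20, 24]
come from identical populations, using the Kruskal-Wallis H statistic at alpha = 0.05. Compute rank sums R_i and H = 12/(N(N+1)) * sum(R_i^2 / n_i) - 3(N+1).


Step 1: Combine all N = 11 observations and assign midranks.
sorted (value, group, rank): (7,G1,1), (14,G1,2), (17,G3,3), (20,G2,4.5), (20,G3,4.5), (21,G2,6), (22,G2,7), (23,G1,8.5), (23,G2,8.5), (24,G3,10), (25,G2,11)
Step 2: Sum ranks within each group.
R_1 = 11.5 (n_1 = 3)
R_2 = 37 (n_2 = 5)
R_3 = 17.5 (n_3 = 3)
Step 3: H = 12/(N(N+1)) * sum(R_i^2/n_i) - 3(N+1)
     = 12/(11*12) * (11.5^2/3 + 37^2/5 + 17.5^2/3) - 3*12
     = 0.090909 * 419.967 - 36
     = 2.178788.
Step 4: Ties present; correction factor C = 1 - 12/(11^3 - 11) = 0.990909. Corrected H = 2.178788 / 0.990909 = 2.198777.
Step 5: Under H0, H ~ chi^2(2); p-value = 0.333075.
Step 6: alpha = 0.05. fail to reject H0.

H = 2.1988, df = 2, p = 0.333075, fail to reject H0.


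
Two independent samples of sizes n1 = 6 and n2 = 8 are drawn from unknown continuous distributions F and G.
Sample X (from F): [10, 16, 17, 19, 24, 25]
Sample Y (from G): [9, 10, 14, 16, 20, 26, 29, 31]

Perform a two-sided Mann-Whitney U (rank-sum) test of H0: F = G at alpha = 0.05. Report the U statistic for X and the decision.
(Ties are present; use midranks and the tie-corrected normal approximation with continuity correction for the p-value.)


Step 1: Combine and sort all 14 observations; assign midranks.
sorted (value, group): (9,Y), (10,X), (10,Y), (14,Y), (16,X), (16,Y), (17,X), (19,X), (20,Y), (24,X), (25,X), (26,Y), (29,Y), (31,Y)
ranks: 9->1, 10->2.5, 10->2.5, 14->4, 16->5.5, 16->5.5, 17->7, 19->8, 20->9, 24->10, 25->11, 26->12, 29->13, 31->14
Step 2: Rank sum for X: R1 = 2.5 + 5.5 + 7 + 8 + 10 + 11 = 44.
Step 3: U_X = R1 - n1(n1+1)/2 = 44 - 6*7/2 = 44 - 21 = 23.
       U_Y = n1*n2 - U_X = 48 - 23 = 25.
Step 4: Ties are present, so use the tie-corrected normal approximation (with continuity correction) for the p-value.
Step 5: p-value = 0.948419; compare to alpha = 0.05. fail to reject H0.

U_X = 23, p = 0.948419, fail to reject H0 at alpha = 0.05.


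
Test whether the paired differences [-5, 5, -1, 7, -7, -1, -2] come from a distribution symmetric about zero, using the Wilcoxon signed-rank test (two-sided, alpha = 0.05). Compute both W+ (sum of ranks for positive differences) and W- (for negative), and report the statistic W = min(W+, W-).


Step 1: Drop any zero differences (none here) and take |d_i|.
|d| = [5, 5, 1, 7, 7, 1, 2]
Step 2: Midrank |d_i| (ties get averaged ranks).
ranks: |5|->4.5, |5|->4.5, |1|->1.5, |7|->6.5, |7|->6.5, |1|->1.5, |2|->3
Step 3: Attach original signs; sum ranks with positive sign and with negative sign.
W+ = 4.5 + 6.5 = 11
W- = 4.5 + 1.5 + 6.5 + 1.5 + 3 = 17
(Check: W+ + W- = 28 should equal n(n+1)/2 = 28.)
Step 4: Test statistic W = min(W+, W-) = 11.
Step 5: Ties in |d|, so use the tie-corrected normal approximation.
        E[W] = n(n+1)/4 = 7*8/4 = 14.
        Tie groups: |d|=1 (t=2), |d|=5 (t=2), |d|=7 (t=2); sum(t^3 - t) = 18.
        Var[W] = n(n+1)(2n+1)/24 - sum(t^3-t)/48 = 840/24 - 18/48 = 34.625.
        z = (W - E[W]) / sqrt(Var[W]) = (11 - 14) / 5.8843 = -0.5098.
        Two-sided p = 2*Phi(z) = 0.610170.
Step 6: alpha = 0.05. fail to reject H0.

W+ = 11, W- = 17, W = min = 11, p = 0.610170, fail to reject H0.


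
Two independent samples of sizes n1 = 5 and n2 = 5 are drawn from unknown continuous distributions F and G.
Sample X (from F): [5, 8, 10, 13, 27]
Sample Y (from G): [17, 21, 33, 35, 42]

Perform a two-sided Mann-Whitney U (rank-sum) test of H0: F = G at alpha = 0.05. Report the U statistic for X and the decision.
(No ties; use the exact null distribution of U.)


Step 1: Combine and sort all 10 observations; assign midranks.
sorted (value, group): (5,X), (8,X), (10,X), (13,X), (17,Y), (21,Y), (27,X), (33,Y), (35,Y), (42,Y)
ranks: 5->1, 8->2, 10->3, 13->4, 17->5, 21->6, 27->7, 33->8, 35->9, 42->10
Step 2: Rank sum for X: R1 = 1 + 2 + 3 + 4 + 7 = 17.
Step 3: U_X = R1 - n1(n1+1)/2 = 17 - 5*6/2 = 17 - 15 = 2.
       U_Y = n1*n2 - U_X = 25 - 2 = 23.
Step 4: No ties, so the exact null distribution of U (based on enumerating the C(10,5) = 252 equally likely rank assignments) gives the two-sided p-value.
Step 5: p-value = 0.031746; compare to alpha = 0.05. reject H0.

U_X = 2, p = 0.031746, reject H0 at alpha = 0.05.


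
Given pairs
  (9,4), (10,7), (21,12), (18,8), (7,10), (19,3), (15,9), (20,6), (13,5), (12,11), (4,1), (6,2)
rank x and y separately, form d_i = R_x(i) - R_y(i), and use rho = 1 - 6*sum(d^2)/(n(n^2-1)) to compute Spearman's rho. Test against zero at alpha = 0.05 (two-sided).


Step 1: Rank x and y separately (midranks; no ties here).
rank(x): 9->4, 10->5, 21->12, 18->9, 7->3, 19->10, 15->8, 20->11, 13->7, 12->6, 4->1, 6->2
rank(y): 4->4, 7->7, 12->12, 8->8, 10->10, 3->3, 9->9, 6->6, 5->5, 11->11, 1->1, 2->2
Step 2: d_i = R_x(i) - R_y(i); compute d_i^2.
  (4-4)^2=0, (5-7)^2=4, (12-12)^2=0, (9-8)^2=1, (3-10)^2=49, (10-3)^2=49, (8-9)^2=1, (11-6)^2=25, (7-5)^2=4, (6-11)^2=25, (1-1)^2=0, (2-2)^2=0
sum(d^2) = 158.
Step 3: rho = 1 - 6*158 / (12*(12^2 - 1)) = 1 - 948/1716 = 0.447552.
Step 4: Under H0, t = rho * sqrt((n-2)/(1-rho^2)) = 1.5826 ~ t(10).
Step 5: Two-sided p-value from the t-distribution with 10 df = 0.144586.
Step 6: alpha = 0.05. fail to reject H0.

rho = 0.4476, p = 0.144586, fail to reject H0 at alpha = 0.05.


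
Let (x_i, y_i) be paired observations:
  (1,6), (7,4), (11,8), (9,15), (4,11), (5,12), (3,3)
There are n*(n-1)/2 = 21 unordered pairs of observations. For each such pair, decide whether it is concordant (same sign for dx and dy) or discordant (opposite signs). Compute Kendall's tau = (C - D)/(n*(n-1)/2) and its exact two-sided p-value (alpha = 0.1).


Step 1: Enumerate the 21 unordered pairs (i,j) with i<j and classify each by sign(x_j-x_i) * sign(y_j-y_i).
  (1,2):dx=+6,dy=-2->D; (1,3):dx=+10,dy=+2->C; (1,4):dx=+8,dy=+9->C; (1,5):dx=+3,dy=+5->C
  (1,6):dx=+4,dy=+6->C; (1,7):dx=+2,dy=-3->D; (2,3):dx=+4,dy=+4->C; (2,4):dx=+2,dy=+11->C
  (2,5):dx=-3,dy=+7->D; (2,6):dx=-2,dy=+8->D; (2,7):dx=-4,dy=-1->C; (3,4):dx=-2,dy=+7->D
  (3,5):dx=-7,dy=+3->D; (3,6):dx=-6,dy=+4->D; (3,7):dx=-8,dy=-5->C; (4,5):dx=-5,dy=-4->C
  (4,6):dx=-4,dy=-3->C; (4,7):dx=-6,dy=-12->C; (5,6):dx=+1,dy=+1->C; (5,7):dx=-1,dy=-8->C
  (6,7):dx=-2,dy=-9->C
Step 2: C = 14, D = 7, total pairs = 21.
Step 3: tau = (C - D)/(n(n-1)/2) = (14 - 7)/21 = 0.333333.
Step 4: Exact two-sided p-value (enumerate n! = 5040 permutations of y under H0): p = 0.381349.
Step 5: alpha = 0.1. fail to reject H0.

tau_b = 0.3333 (C=14, D=7), p = 0.381349, fail to reject H0.


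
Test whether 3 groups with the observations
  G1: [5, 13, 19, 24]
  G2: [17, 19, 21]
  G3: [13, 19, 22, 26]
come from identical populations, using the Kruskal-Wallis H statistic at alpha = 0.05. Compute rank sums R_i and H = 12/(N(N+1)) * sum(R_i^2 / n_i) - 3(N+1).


Step 1: Combine all N = 11 observations and assign midranks.
sorted (value, group, rank): (5,G1,1), (13,G1,2.5), (13,G3,2.5), (17,G2,4), (19,G1,6), (19,G2,6), (19,G3,6), (21,G2,8), (22,G3,9), (24,G1,10), (26,G3,11)
Step 2: Sum ranks within each group.
R_1 = 19.5 (n_1 = 4)
R_2 = 18 (n_2 = 3)
R_3 = 28.5 (n_3 = 4)
Step 3: H = 12/(N(N+1)) * sum(R_i^2/n_i) - 3(N+1)
     = 12/(11*12) * (19.5^2/4 + 18^2/3 + 28.5^2/4) - 3*12
     = 0.090909 * 406.125 - 36
     = 0.920455.
Step 4: Ties present; correction factor C = 1 - 30/(11^3 - 11) = 0.977273. Corrected H = 0.920455 / 0.977273 = 0.941860.
Step 5: Under H0, H ~ chi^2(2); p-value = 0.624421.
Step 6: alpha = 0.05. fail to reject H0.

H = 0.9419, df = 2, p = 0.624421, fail to reject H0.


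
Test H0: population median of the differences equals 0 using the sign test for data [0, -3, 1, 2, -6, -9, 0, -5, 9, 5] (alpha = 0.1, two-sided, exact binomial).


Step 1: Discard zero differences. Original n = 10; n_eff = number of nonzero differences = 8.
Nonzero differences (with sign): -3, +1, +2, -6, -9, -5, +9, +5
Step 2: Count signs: positive = 4, negative = 4.
Step 3: Under H0: P(positive) = 0.5, so the number of positives S ~ Bin(8, 0.5).
Step 4: Two-sided exact p-value = sum of Bin(8,0.5) probabilities at or below the observed probability = 1.000000.
Step 5: alpha = 0.1. fail to reject H0.

n_eff = 8, pos = 4, neg = 4, p = 1.000000, fail to reject H0.


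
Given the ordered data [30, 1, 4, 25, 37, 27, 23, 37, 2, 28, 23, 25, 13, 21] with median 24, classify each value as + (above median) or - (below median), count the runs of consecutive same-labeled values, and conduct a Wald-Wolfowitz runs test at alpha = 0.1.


Step 1: Compute median = 24; label A = above, B = below.
Labels in order: ABBAAABABABABB  (n_A = 7, n_B = 7)
Step 2: Count runs R = 10.
Step 3: Under H0 (random ordering), E[R] = 2*n_A*n_B/(n_A+n_B) + 1 = 2*7*7/14 + 1 = 8.0000.
        Var[R] = 2*n_A*n_B*(2*n_A*n_B - n_A - n_B) / ((n_A+n_B)^2 * (n_A+n_B-1)) = 8232/2548 = 3.2308.
        SD[R] = 1.7974.
Step 4: Continuity-corrected z = (R - 0.5 - E[R]) / SD[R] = (10 - 0.5 - 8.0000) / 1.7974 = 0.8345.
Step 5: Two-sided p-value via normal approximation = 2*(1 - Phi(|z|)) = 0.403986.
Step 6: alpha = 0.1. fail to reject H0.

R = 10, z = 0.8345, p = 0.403986, fail to reject H0.


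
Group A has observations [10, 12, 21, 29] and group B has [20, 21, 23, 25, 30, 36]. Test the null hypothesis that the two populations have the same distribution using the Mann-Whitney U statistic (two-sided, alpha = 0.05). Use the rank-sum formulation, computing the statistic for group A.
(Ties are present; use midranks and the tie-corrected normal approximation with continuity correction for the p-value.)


Step 1: Combine and sort all 10 observations; assign midranks.
sorted (value, group): (10,X), (12,X), (20,Y), (21,X), (21,Y), (23,Y), (25,Y), (29,X), (30,Y), (36,Y)
ranks: 10->1, 12->2, 20->3, 21->4.5, 21->4.5, 23->6, 25->7, 29->8, 30->9, 36->10
Step 2: Rank sum for X: R1 = 1 + 2 + 4.5 + 8 = 15.5.
Step 3: U_X = R1 - n1(n1+1)/2 = 15.5 - 4*5/2 = 15.5 - 10 = 5.5.
       U_Y = n1*n2 - U_X = 24 - 5.5 = 18.5.
Step 4: Ties are present, so use the tie-corrected normal approximation (with continuity correction) for the p-value.
Step 5: p-value = 0.199458; compare to alpha = 0.05. fail to reject H0.

U_X = 5.5, p = 0.199458, fail to reject H0 at alpha = 0.05.


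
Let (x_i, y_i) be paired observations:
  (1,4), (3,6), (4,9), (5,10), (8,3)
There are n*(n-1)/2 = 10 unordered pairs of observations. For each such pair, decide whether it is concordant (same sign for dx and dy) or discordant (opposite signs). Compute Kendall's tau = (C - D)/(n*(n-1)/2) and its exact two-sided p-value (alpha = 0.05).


Step 1: Enumerate the 10 unordered pairs (i,j) with i<j and classify each by sign(x_j-x_i) * sign(y_j-y_i).
  (1,2):dx=+2,dy=+2->C; (1,3):dx=+3,dy=+5->C; (1,4):dx=+4,dy=+6->C; (1,5):dx=+7,dy=-1->D
  (2,3):dx=+1,dy=+3->C; (2,4):dx=+2,dy=+4->C; (2,5):dx=+5,dy=-3->D; (3,4):dx=+1,dy=+1->C
  (3,5):dx=+4,dy=-6->D; (4,5):dx=+3,dy=-7->D
Step 2: C = 6, D = 4, total pairs = 10.
Step 3: tau = (C - D)/(n(n-1)/2) = (6 - 4)/10 = 0.200000.
Step 4: Exact two-sided p-value (enumerate n! = 120 permutations of y under H0): p = 0.816667.
Step 5: alpha = 0.05. fail to reject H0.

tau_b = 0.2000 (C=6, D=4), p = 0.816667, fail to reject H0.


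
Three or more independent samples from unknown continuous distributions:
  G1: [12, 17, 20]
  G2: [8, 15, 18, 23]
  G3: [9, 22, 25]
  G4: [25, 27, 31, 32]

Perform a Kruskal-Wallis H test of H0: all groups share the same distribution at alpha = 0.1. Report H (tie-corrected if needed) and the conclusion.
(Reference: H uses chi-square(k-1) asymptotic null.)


Step 1: Combine all N = 14 observations and assign midranks.
sorted (value, group, rank): (8,G2,1), (9,G3,2), (12,G1,3), (15,G2,4), (17,G1,5), (18,G2,6), (20,G1,7), (22,G3,8), (23,G2,9), (25,G3,10.5), (25,G4,10.5), (27,G4,12), (31,G4,13), (32,G4,14)
Step 2: Sum ranks within each group.
R_1 = 15 (n_1 = 3)
R_2 = 20 (n_2 = 4)
R_3 = 20.5 (n_3 = 3)
R_4 = 49.5 (n_4 = 4)
Step 3: H = 12/(N(N+1)) * sum(R_i^2/n_i) - 3(N+1)
     = 12/(14*15) * (15^2/3 + 20^2/4 + 20.5^2/3 + 49.5^2/4) - 3*15
     = 0.057143 * 927.646 - 45
     = 8.008333.
Step 4: Ties present; correction factor C = 1 - 6/(14^3 - 14) = 0.997802. Corrected H = 8.008333 / 0.997802 = 8.025973.
Step 5: Under H0, H ~ chi^2(3); p-value = 0.045478.
Step 6: alpha = 0.1. reject H0.

H = 8.0260, df = 3, p = 0.045478, reject H0.


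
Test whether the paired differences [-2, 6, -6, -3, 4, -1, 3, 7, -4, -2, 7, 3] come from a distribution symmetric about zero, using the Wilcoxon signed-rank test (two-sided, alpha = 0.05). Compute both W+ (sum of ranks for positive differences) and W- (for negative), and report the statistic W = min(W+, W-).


Step 1: Drop any zero differences (none here) and take |d_i|.
|d| = [2, 6, 6, 3, 4, 1, 3, 7, 4, 2, 7, 3]
Step 2: Midrank |d_i| (ties get averaged ranks).
ranks: |2|->2.5, |6|->9.5, |6|->9.5, |3|->5, |4|->7.5, |1|->1, |3|->5, |7|->11.5, |4|->7.5, |2|->2.5, |7|->11.5, |3|->5
Step 3: Attach original signs; sum ranks with positive sign and with negative sign.
W+ = 9.5 + 7.5 + 5 + 11.5 + 11.5 + 5 = 50
W- = 2.5 + 9.5 + 5 + 1 + 7.5 + 2.5 = 28
(Check: W+ + W- = 78 should equal n(n+1)/2 = 78.)
Step 4: Test statistic W = min(W+, W-) = 28.
Step 5: Ties in |d|, so use the tie-corrected normal approximation.
        E[W] = n(n+1)/4 = 12*13/4 = 39.
        Tie groups: |d|=2 (t=2), |d|=3 (t=3), |d|=4 (t=2), |d|=6 (t=2), |d|=7 (t=2); sum(t^3 - t) = 48.
        Var[W] = n(n+1)(2n+1)/24 - sum(t^3-t)/48 = 3900/24 - 48/48 = 161.5.
        z = (W - E[W]) / sqrt(Var[W]) = (28 - 39) / 12.7083 = -0.8656.
        Two-sided p = 2*Phi(z) = 0.386721.
Step 6: alpha = 0.05. fail to reject H0.

W+ = 50, W- = 28, W = min = 28, p = 0.386721, fail to reject H0.


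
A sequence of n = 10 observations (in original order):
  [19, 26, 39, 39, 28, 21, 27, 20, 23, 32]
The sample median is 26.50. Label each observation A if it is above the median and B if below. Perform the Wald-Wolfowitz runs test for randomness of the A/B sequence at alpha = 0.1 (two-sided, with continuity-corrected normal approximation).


Step 1: Compute median = 26.50; label A = above, B = below.
Labels in order: BBAAABABBA  (n_A = 5, n_B = 5)
Step 2: Count runs R = 6.
Step 3: Under H0 (random ordering), E[R] = 2*n_A*n_B/(n_A+n_B) + 1 = 2*5*5/10 + 1 = 6.0000.
        Var[R] = 2*n_A*n_B*(2*n_A*n_B - n_A - n_B) / ((n_A+n_B)^2 * (n_A+n_B-1)) = 2000/900 = 2.2222.
        SD[R] = 1.4907.
Step 4: R = E[R], so z = 0 with no continuity correction.
Step 5: Two-sided p-value via normal approximation = 2*(1 - Phi(|z|)) = 1.000000.
Step 6: alpha = 0.1. fail to reject H0.

R = 6, z = 0.0000, p = 1.000000, fail to reject H0.


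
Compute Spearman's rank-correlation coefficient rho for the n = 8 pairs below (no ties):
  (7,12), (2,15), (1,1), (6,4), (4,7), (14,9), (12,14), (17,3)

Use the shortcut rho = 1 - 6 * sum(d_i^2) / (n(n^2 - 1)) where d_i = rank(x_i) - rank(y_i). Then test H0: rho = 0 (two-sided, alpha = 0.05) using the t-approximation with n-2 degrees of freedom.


Step 1: Rank x and y separately (midranks; no ties here).
rank(x): 7->5, 2->2, 1->1, 6->4, 4->3, 14->7, 12->6, 17->8
rank(y): 12->6, 15->8, 1->1, 4->3, 7->4, 9->5, 14->7, 3->2
Step 2: d_i = R_x(i) - R_y(i); compute d_i^2.
  (5-6)^2=1, (2-8)^2=36, (1-1)^2=0, (4-3)^2=1, (3-4)^2=1, (7-5)^2=4, (6-7)^2=1, (8-2)^2=36
sum(d^2) = 80.
Step 3: rho = 1 - 6*80 / (8*(8^2 - 1)) = 1 - 480/504 = 0.047619.
Step 4: Under H0, t = rho * sqrt((n-2)/(1-rho^2)) = 0.1168 ~ t(6).
Step 5: Two-sided p-value from the t-distribution with 6 df = 0.910849.
Step 6: alpha = 0.05. fail to reject H0.

rho = 0.0476, p = 0.910849, fail to reject H0 at alpha = 0.05.


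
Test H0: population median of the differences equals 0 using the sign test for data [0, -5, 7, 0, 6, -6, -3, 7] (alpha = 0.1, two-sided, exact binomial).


Step 1: Discard zero differences. Original n = 8; n_eff = number of nonzero differences = 6.
Nonzero differences (with sign): -5, +7, +6, -6, -3, +7
Step 2: Count signs: positive = 3, negative = 3.
Step 3: Under H0: P(positive) = 0.5, so the number of positives S ~ Bin(6, 0.5).
Step 4: Two-sided exact p-value = sum of Bin(6,0.5) probabilities at or below the observed probability = 1.000000.
Step 5: alpha = 0.1. fail to reject H0.

n_eff = 6, pos = 3, neg = 3, p = 1.000000, fail to reject H0.


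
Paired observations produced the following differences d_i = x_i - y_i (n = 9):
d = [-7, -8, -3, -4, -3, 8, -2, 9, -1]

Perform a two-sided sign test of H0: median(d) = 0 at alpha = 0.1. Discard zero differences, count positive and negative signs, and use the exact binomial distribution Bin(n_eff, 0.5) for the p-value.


Step 1: Discard zero differences. Original n = 9; n_eff = number of nonzero differences = 9.
Nonzero differences (with sign): -7, -8, -3, -4, -3, +8, -2, +9, -1
Step 2: Count signs: positive = 2, negative = 7.
Step 3: Under H0: P(positive) = 0.5, so the number of positives S ~ Bin(9, 0.5).
Step 4: Two-sided exact p-value = sum of Bin(9,0.5) probabilities at or below the observed probability = 0.179688.
Step 5: alpha = 0.1. fail to reject H0.

n_eff = 9, pos = 2, neg = 7, p = 0.179688, fail to reject H0.
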